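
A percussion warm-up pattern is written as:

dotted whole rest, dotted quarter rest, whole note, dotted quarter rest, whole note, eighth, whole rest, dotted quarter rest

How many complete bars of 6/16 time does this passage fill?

One bar of 6/16 = 3 eighth notes.
Each duration in eighth notes: dotted whole rest = 12; dotted quarter rest = 3; whole note = 8; dotted quarter rest = 3; whole note = 8; eighth = 1; whole rest = 8; dotted quarter rest = 3.
Altogether 12 + 3 + 8 + 3 + 8 + 1 + 8 + 3 = 46.
46 ÷ 3 = 15 complete bars with 1 left over.

15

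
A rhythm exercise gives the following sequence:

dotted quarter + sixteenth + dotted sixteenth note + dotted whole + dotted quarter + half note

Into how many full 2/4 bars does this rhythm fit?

One bar of 2/4 = 16 thirty-second notes.
Express everything in thirty-second notes: dotted quarter = 12; sixteenth = 2; dotted sixteenth note = 3; dotted whole = 48; dotted quarter = 12; half note = 16.
Total: 12 + 2 + 3 + 48 + 12 + 16 = 93.
93 ÷ 16 = 5 complete bars with 13 left over.

5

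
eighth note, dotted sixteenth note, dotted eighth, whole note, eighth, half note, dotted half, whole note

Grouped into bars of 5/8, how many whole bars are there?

One bar of 5/8 = 20 thirty-second notes.
In thirty-second notes: eighth note = 4; dotted sixteenth note = 3; dotted eighth = 6; whole note = 32; eighth = 4; half note = 16; dotted half = 24; whole note = 32.
Total: 4 + 3 + 6 + 32 + 4 + 16 + 24 + 32 = 121.
121 ÷ 20 = 6 complete bars with 1 left over.

6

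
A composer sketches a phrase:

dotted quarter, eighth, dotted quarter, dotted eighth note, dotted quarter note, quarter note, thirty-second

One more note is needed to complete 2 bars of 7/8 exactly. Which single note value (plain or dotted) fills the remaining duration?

2 bars of 7/8 = 56 thirty-second notes.
In thirty-second notes: dotted quarter = 12; eighth = 4; dotted quarter = 12; dotted eighth note = 6; dotted quarter note = 12; quarter note = 8; thirty-second = 1.
Altogether 12 + 4 + 12 + 6 + 12 + 8 + 1 = 55.
Remaining: 56 − 55 = 1 thirty-second note, which is a thirty-second note.

thirty-second note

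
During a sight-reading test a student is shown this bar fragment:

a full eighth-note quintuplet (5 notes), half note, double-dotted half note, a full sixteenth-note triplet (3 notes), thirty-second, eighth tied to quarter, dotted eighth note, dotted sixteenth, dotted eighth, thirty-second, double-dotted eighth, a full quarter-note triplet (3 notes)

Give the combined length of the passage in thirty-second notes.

Each duration in thirty-second notes: a full eighth-note quintuplet (5 notes) (five quintuplet eighths span one half) = 16; half note = 16; double-dotted half note = 28; a full sixteenth-note triplet (3 notes) (three triplet sixteenths span one eighth) = 4; thirty-second = 1; eighth tied to quarter (eighth + quarter) = 12; dotted eighth note = 6; dotted sixteenth = 3; dotted eighth = 6; thirty-second = 1; double-dotted eighth = 7; a full quarter-note triplet (3 notes) (three triplet quarters span one half) = 16.
Adding: 16 + 16 + 28 + 4 + 1 + 12 + 6 + 3 + 6 + 1 + 7 + 16 = 116 thirty-second notes.

116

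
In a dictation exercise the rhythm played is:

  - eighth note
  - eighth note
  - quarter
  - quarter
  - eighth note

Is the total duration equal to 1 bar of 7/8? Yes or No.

Yes

One bar of 7/8 = 7 eighth notes.
Each duration in eighth notes: eighth note = 1; eighth note = 1; quarter = 2; quarter = 2; eighth note = 1.
Sum: 1 + 1 + 2 + 2 + 1 = 7.
7 equals 7, so the answer is Yes.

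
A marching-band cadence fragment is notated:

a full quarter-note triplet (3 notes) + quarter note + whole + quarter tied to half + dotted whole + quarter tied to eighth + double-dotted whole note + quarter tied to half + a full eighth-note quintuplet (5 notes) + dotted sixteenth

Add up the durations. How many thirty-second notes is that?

239

Convert each value to thirty-second notes: a full quarter-note triplet (3 notes) (three triplet quarters span one half) = 16; quarter note = 8; whole = 32; quarter tied to half (quarter + half) = 24; dotted whole = 48; quarter tied to eighth (quarter + eighth) = 12; double-dotted whole note = 56; quarter tied to half (quarter + half) = 24; a full eighth-note quintuplet (5 notes) (five quintuplet eighths span one half) = 16; dotted sixteenth = 3.
Total: 16 + 8 + 32 + 24 + 48 + 12 + 56 + 24 + 16 + 3 = 239 thirty-second notes.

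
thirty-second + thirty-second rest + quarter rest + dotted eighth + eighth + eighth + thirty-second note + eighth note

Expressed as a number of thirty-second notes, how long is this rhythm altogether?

Express everything in thirty-second notes: thirty-second = 1; thirty-second rest = 1; quarter rest = 8; dotted eighth = 6; eighth = 4; eighth = 4; thirty-second note = 1; eighth note = 4.
Altogether 1 + 1 + 8 + 6 + 4 + 4 + 1 + 4 = 29 thirty-second notes.

29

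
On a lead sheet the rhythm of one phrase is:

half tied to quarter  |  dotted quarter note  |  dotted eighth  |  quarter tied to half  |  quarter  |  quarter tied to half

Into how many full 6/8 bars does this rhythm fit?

One bar of 6/8 = 12 sixteenth notes.
In sixteenth notes: half tied to quarter (half + quarter) = 12; dotted quarter note = 6; dotted eighth = 3; quarter tied to half (quarter + half) = 12; quarter = 4; quarter tied to half (quarter + half) = 12.
Sum: 12 + 6 + 3 + 12 + 4 + 12 = 49.
49 ÷ 12 = 4 complete bars with 1 left over.

4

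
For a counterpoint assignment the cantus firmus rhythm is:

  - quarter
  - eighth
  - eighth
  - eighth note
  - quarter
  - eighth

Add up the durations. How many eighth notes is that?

8

Working in eighth notes: quarter = 2; eighth = 1; eighth = 1; eighth note = 1; quarter = 2; eighth = 1.
Total: 2 + 1 + 1 + 1 + 2 + 1 = 8 eighth notes.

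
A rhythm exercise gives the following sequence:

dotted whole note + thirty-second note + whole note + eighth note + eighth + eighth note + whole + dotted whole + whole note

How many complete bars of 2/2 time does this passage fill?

6

One bar of 2/2 = 32 thirty-second notes.
Each duration in thirty-second notes: dotted whole note = 48; thirty-second note = 1; whole note = 32; eighth note = 4; eighth = 4; eighth note = 4; whole = 32; dotted whole = 48; whole note = 32.
Adding: 48 + 1 + 32 + 4 + 4 + 4 + 32 + 48 + 32 = 205.
205 ÷ 32 = 6 complete bars with 13 left over.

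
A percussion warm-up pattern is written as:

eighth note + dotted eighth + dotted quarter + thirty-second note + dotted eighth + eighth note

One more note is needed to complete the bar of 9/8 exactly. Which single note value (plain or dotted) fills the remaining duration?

The bar of 9/8 = 36 thirty-second notes.
Express everything in thirty-second notes: eighth note = 4; dotted eighth = 6; dotted quarter = 12; thirty-second note = 1; dotted eighth = 6; eighth note = 4.
Altogether 4 + 6 + 12 + 1 + 6 + 4 = 33.
Remaining: 36 − 33 = 3 thirty-second notes, which is a dotted sixteenth note.

dotted sixteenth note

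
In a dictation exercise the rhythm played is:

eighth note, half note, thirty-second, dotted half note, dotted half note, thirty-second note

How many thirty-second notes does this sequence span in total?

70

Express everything in thirty-second notes: eighth note = 4; half note = 16; thirty-second = 1; dotted half note = 24; dotted half note = 24; thirty-second note = 1.
Sum: 4 + 16 + 1 + 24 + 24 + 1 = 70 thirty-second notes.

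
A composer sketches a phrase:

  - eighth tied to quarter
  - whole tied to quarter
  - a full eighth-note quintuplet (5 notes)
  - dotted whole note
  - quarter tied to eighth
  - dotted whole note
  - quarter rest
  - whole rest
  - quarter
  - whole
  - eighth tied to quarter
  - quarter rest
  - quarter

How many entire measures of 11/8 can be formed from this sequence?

One bar of 11/8 = 11 eighth notes.
Express everything in eighth notes: eighth tied to quarter (eighth + quarter) = 3; whole tied to quarter (whole + quarter) = 10; a full eighth-note quintuplet (5 notes) (five quintuplet eighths span one half) = 4; dotted whole note = 12; quarter tied to eighth (quarter + eighth) = 3; dotted whole note = 12; quarter rest = 2; whole rest = 8; quarter = 2; whole = 8; eighth tied to quarter (eighth + quarter) = 3; quarter rest = 2; quarter = 2.
Altogether 3 + 10 + 4 + 12 + 3 + 12 + 2 + 8 + 2 + 8 + 3 + 2 + 2 = 71.
71 ÷ 11 = 6 complete bars with 5 left over.

6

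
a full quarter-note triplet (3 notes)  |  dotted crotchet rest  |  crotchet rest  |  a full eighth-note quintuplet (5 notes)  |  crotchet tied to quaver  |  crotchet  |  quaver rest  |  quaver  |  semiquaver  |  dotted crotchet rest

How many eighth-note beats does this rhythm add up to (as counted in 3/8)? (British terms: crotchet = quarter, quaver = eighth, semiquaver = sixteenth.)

23.5

One eighth-note beat = 2 sixteenth notes.
Working in sixteenth notes: a full quarter-note triplet (3 notes) (three triplet quarters span one half) = 8; dotted crotchet rest = 6; crotchet rest = 4; a full eighth-note quintuplet (5 notes) (five quintuplet eighths span one half) = 8; crotchet tied to quaver (crotchet + quaver) = 6; crotchet = 4; quaver rest = 2; quaver = 2; semiquaver = 1; dotted crotchet rest = 6.
Total: 8 + 6 + 4 + 8 + 6 + 4 + 2 + 2 + 1 + 6 = 47.
47 ÷ 2 = 23.5 beats.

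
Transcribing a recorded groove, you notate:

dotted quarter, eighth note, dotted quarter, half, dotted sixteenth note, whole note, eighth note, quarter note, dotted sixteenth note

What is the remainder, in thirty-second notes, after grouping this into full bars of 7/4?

One bar of 7/4 = 56 thirty-second notes.
Express everything in thirty-second notes: dotted quarter = 12; eighth note = 4; dotted quarter = 12; half = 16; dotted sixteenth note = 3; whole note = 32; eighth note = 4; quarter note = 8; dotted sixteenth note = 3.
Altogether 12 + 4 + 12 + 16 + 3 + 32 + 4 + 8 + 3 = 94.
94 ÷ 56 = 1 complete bar with 38 thirty-second notes remaining.

38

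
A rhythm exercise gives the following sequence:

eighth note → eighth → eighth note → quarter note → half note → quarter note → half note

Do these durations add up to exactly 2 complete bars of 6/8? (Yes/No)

No

One bar of 6/8 = 6 eighth notes, so 2 bars = 12.
Express everything in eighth notes: eighth note = 1; eighth = 1; eighth note = 1; quarter note = 2; half note = 4; quarter note = 2; half note = 4.
Adding: 1 + 1 + 1 + 2 + 4 + 2 + 4 = 15.
15 exceeds 12, so the answer is No.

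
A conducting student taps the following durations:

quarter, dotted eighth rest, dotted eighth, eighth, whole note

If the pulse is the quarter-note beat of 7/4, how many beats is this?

One quarter-note beat = 4 sixteenth notes.
Working in sixteenth notes: quarter = 4; dotted eighth rest = 3; dotted eighth = 3; eighth = 2; whole note = 16.
Altogether 4 + 3 + 3 + 2 + 16 = 28.
28 ÷ 4 = 7 beats.

7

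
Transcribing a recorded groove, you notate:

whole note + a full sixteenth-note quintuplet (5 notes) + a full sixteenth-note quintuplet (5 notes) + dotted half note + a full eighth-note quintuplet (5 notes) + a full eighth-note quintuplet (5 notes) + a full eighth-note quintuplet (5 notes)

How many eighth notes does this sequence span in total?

In eighth notes: whole note = 8; a full sixteenth-note quintuplet (5 notes) (five quintuplet sixteenths span one quarter) = 2; a full sixteenth-note quintuplet (5 notes) (five quintuplet sixteenths span one quarter) = 2; dotted half note = 6; a full eighth-note quintuplet (5 notes) (five quintuplet eighths span one half) = 4; a full eighth-note quintuplet (5 notes) (five quintuplet eighths span one half) = 4; a full eighth-note quintuplet (5 notes) (five quintuplet eighths span one half) = 4.
Total: 8 + 2 + 2 + 6 + 4 + 4 + 4 = 30 eighth notes.

30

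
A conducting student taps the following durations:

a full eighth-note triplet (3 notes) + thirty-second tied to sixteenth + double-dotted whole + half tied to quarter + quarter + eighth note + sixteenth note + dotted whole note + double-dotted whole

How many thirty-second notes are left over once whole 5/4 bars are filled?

9

One bar of 5/4 = 40 thirty-second notes.
In thirty-second notes: a full eighth-note triplet (3 notes) (three triplet eighths span one quarter) = 8; thirty-second tied to sixteenth (thirty-second + sixteenth) = 3; double-dotted whole = 56; half tied to quarter (half + quarter) = 24; quarter = 8; eighth note = 4; sixteenth note = 2; dotted whole note = 48; double-dotted whole = 56.
Adding: 8 + 3 + 56 + 24 + 8 + 4 + 2 + 48 + 56 = 209.
209 ÷ 40 = 5 complete bars with 9 thirty-second notes remaining.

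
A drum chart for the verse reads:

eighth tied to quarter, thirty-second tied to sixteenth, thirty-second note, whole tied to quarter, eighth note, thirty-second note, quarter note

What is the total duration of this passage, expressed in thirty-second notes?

69

In thirty-second notes: eighth tied to quarter (eighth + quarter) = 12; thirty-second tied to sixteenth (thirty-second + sixteenth) = 3; thirty-second note = 1; whole tied to quarter (whole + quarter) = 40; eighth note = 4; thirty-second note = 1; quarter note = 8.
Adding: 12 + 3 + 1 + 40 + 4 + 1 + 8 = 69 thirty-second notes.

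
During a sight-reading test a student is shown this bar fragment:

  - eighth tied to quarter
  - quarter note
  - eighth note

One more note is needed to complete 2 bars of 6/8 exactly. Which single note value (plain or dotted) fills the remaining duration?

2 bars of 6/8 = 12 eighth notes.
In eighth notes: eighth tied to quarter (eighth + quarter) = 3; quarter note = 2; eighth note = 1.
Altogether 3 + 2 + 1 = 6.
Remaining: 12 − 6 = 6 eighth notes, which is a dotted half note.

dotted half note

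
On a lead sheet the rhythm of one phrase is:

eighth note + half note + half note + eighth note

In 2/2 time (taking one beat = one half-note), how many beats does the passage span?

2.5

One half-note beat = 4 eighth notes.
Working in eighth notes: eighth note = 1; half note = 4; half note = 4; eighth note = 1.
Altogether 1 + 4 + 4 + 1 = 10.
10 ÷ 4 = 2.5 beats.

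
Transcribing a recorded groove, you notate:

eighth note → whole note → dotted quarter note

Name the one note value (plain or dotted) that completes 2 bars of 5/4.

2 bars of 5/4 = 20 eighth notes.
Working in eighth notes: eighth note = 1; whole note = 8; dotted quarter note = 3.
Adding: 1 + 8 + 3 = 12.
Remaining: 20 − 12 = 8 eighth notes, which is a whole note.

whole note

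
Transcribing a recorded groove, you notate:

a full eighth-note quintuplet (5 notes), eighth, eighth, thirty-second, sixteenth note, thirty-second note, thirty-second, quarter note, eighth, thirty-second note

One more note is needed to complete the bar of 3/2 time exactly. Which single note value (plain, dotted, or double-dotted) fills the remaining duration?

The bar of 3/2 = 48 thirty-second notes.
Working in thirty-second notes: a full eighth-note quintuplet (5 notes) (five quintuplet eighths span one half) = 16; eighth = 4; eighth = 4; thirty-second = 1; sixteenth note = 2; thirty-second note = 1; thirty-second = 1; quarter note = 8; eighth = 4; thirty-second note = 1.
Sum: 16 + 4 + 4 + 1 + 2 + 1 + 1 + 8 + 4 + 1 = 42.
Remaining: 48 − 42 = 6 thirty-second notes, which is a dotted eighth note.

dotted eighth note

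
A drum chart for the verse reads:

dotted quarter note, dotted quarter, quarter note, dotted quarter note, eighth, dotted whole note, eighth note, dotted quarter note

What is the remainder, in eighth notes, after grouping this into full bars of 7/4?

One bar of 7/4 = 14 eighth notes.
In eighth notes: dotted quarter note = 3; dotted quarter = 3; quarter note = 2; dotted quarter note = 3; eighth = 1; dotted whole note = 12; eighth note = 1; dotted quarter note = 3.
Adding: 3 + 3 + 2 + 3 + 1 + 12 + 1 + 3 = 28.
28 ÷ 14 = 2 complete bars with 0 eighth notes remaining.

0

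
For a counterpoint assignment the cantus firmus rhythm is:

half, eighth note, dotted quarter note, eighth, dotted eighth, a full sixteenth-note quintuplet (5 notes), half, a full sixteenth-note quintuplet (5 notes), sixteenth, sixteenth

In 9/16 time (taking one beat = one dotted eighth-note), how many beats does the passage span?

One dotted eighth-note beat = 3 sixteenth notes.
Working in sixteenth notes: half = 8; eighth note = 2; dotted quarter note = 6; eighth = 2; dotted eighth = 3; a full sixteenth-note quintuplet (5 notes) (five quintuplet sixteenths span one quarter) = 4; half = 8; a full sixteenth-note quintuplet (5 notes) (five quintuplet sixteenths span one quarter) = 4; sixteenth = 1; sixteenth = 1.
Altogether 8 + 2 + 6 + 2 + 3 + 4 + 8 + 4 + 1 + 1 = 39.
39 ÷ 3 = 13 beats.

13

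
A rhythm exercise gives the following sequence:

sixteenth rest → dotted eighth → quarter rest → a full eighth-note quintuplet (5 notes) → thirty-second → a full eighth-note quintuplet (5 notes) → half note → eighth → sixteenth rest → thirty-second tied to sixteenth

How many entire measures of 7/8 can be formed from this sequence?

2

One bar of 7/8 = 28 thirty-second notes.
In thirty-second notes: sixteenth rest = 2; dotted eighth = 6; quarter rest = 8; a full eighth-note quintuplet (5 notes) (five quintuplet eighths span one half) = 16; thirty-second = 1; a full eighth-note quintuplet (5 notes) (five quintuplet eighths span one half) = 16; half note = 16; eighth = 4; sixteenth rest = 2; thirty-second tied to sixteenth (thirty-second + sixteenth) = 3.
Adding: 2 + 6 + 8 + 16 + 1 + 16 + 16 + 4 + 2 + 3 = 74.
74 ÷ 28 = 2 complete bars with 18 left over.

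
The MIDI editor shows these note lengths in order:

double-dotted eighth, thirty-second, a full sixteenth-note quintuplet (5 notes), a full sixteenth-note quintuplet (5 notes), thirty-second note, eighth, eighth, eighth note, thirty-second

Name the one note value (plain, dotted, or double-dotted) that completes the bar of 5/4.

sixteenth note

The bar of 5/4 = 40 thirty-second notes.
Express everything in thirty-second notes: double-dotted eighth = 7; thirty-second = 1; a full sixteenth-note quintuplet (5 notes) (five quintuplet sixteenths span one quarter) = 8; a full sixteenth-note quintuplet (5 notes) (five quintuplet sixteenths span one quarter) = 8; thirty-second note = 1; eighth = 4; eighth = 4; eighth note = 4; thirty-second = 1.
Altogether 7 + 1 + 8 + 8 + 1 + 4 + 4 + 4 + 1 = 38.
Remaining: 40 − 38 = 2 thirty-second notes, which is a sixteenth note.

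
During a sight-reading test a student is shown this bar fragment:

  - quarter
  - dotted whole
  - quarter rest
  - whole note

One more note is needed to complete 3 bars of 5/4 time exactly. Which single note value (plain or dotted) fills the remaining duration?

dotted half note

3 bars of 5/4 = 15 quarter notes.
Working in quarter notes: quarter = 1; dotted whole = 6; quarter rest = 1; whole note = 4.
Sum: 1 + 6 + 1 + 4 = 12.
Remaining: 15 − 12 = 3 quarter notes, which is a dotted half note.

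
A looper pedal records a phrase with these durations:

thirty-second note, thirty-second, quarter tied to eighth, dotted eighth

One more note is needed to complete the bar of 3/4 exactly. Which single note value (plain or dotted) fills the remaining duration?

eighth note

The bar of 3/4 = 24 thirty-second notes.
Express everything in thirty-second notes: thirty-second note = 1; thirty-second = 1; quarter tied to eighth (quarter + eighth) = 12; dotted eighth = 6.
Total: 1 + 1 + 12 + 6 = 20.
Remaining: 24 − 20 = 4 thirty-second notes, which is a eighth note.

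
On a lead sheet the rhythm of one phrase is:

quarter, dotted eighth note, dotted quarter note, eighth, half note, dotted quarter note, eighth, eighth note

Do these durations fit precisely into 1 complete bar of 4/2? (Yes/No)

One bar of 4/2 = 32 sixteenth notes.
Express everything in sixteenth notes: quarter = 4; dotted eighth note = 3; dotted quarter note = 6; eighth = 2; half note = 8; dotted quarter note = 6; eighth = 2; eighth note = 2.
Total: 4 + 3 + 6 + 2 + 8 + 6 + 2 + 2 = 33.
33 exceeds 32, so the answer is No.

No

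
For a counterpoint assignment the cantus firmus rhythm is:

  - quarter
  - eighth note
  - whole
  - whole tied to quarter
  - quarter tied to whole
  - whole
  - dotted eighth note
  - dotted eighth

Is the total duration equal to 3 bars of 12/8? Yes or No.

No

One bar of 12/8 = 24 sixteenth notes, so 3 bars = 72.
In sixteenth notes: quarter = 4; eighth note = 2; whole = 16; whole tied to quarter (whole + quarter) = 20; quarter tied to whole (quarter + whole) = 20; whole = 16; dotted eighth note = 3; dotted eighth = 3.
Adding: 4 + 2 + 16 + 20 + 20 + 16 + 3 + 3 = 84.
84 exceeds 72, so the answer is No.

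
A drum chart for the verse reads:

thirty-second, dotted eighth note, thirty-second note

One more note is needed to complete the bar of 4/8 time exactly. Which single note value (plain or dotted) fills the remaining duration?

quarter note

The bar of 4/8 = 16 thirty-second notes.
Each duration in thirty-second notes: thirty-second = 1; dotted eighth note = 6; thirty-second note = 1.
Adding: 1 + 6 + 1 = 8.
Remaining: 16 − 8 = 8 thirty-second notes, which is a quarter note.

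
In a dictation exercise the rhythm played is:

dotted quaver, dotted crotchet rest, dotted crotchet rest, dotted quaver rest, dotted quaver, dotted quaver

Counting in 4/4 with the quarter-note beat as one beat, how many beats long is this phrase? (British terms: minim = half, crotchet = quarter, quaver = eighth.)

6

One quarter-note beat = 4 sixteenth notes.
Express everything in sixteenth notes: dotted quaver = 3; dotted crotchet rest = 6; dotted crotchet rest = 6; dotted quaver rest = 3; dotted quaver = 3; dotted quaver = 3.
Total: 3 + 6 + 6 + 3 + 3 + 3 = 24.
24 ÷ 4 = 6 beats.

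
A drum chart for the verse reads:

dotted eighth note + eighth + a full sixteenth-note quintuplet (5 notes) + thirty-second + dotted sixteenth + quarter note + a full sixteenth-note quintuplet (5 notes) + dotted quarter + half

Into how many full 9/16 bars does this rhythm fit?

One bar of 9/16 = 18 thirty-second notes.
Each duration in thirty-second notes: dotted eighth note = 6; eighth = 4; a full sixteenth-note quintuplet (5 notes) (five quintuplet sixteenths span one quarter) = 8; thirty-second = 1; dotted sixteenth = 3; quarter note = 8; a full sixteenth-note quintuplet (5 notes) (five quintuplet sixteenths span one quarter) = 8; dotted quarter = 12; half = 16.
Adding: 6 + 4 + 8 + 1 + 3 + 8 + 8 + 12 + 16 = 66.
66 ÷ 18 = 3 complete bars with 12 left over.

3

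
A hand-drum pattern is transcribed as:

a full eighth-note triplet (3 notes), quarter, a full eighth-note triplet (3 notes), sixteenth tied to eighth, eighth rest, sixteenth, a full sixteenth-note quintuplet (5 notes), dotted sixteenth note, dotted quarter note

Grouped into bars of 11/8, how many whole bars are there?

One bar of 11/8 = 44 thirty-second notes.
Convert each value to thirty-second notes: a full eighth-note triplet (3 notes) (three triplet eighths span one quarter) = 8; quarter = 8; a full eighth-note triplet (3 notes) (three triplet eighths span one quarter) = 8; sixteenth tied to eighth (sixteenth + eighth) = 6; eighth rest = 4; sixteenth = 2; a full sixteenth-note quintuplet (5 notes) (five quintuplet sixteenths span one quarter) = 8; dotted sixteenth note = 3; dotted quarter note = 12.
Total: 8 + 8 + 8 + 6 + 4 + 2 + 8 + 3 + 12 = 59.
59 ÷ 44 = 1 complete bar with 15 left over.

1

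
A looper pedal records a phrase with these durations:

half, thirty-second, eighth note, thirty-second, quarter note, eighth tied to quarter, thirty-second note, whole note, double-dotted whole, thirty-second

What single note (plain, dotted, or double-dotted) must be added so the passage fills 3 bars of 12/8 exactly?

dotted quarter note

3 bars of 12/8 = 144 thirty-second notes.
Working in thirty-second notes: half = 16; thirty-second = 1; eighth note = 4; thirty-second = 1; quarter note = 8; eighth tied to quarter (eighth + quarter) = 12; thirty-second note = 1; whole note = 32; double-dotted whole = 56; thirty-second = 1.
Sum: 16 + 1 + 4 + 1 + 8 + 12 + 1 + 32 + 56 + 1 = 132.
Remaining: 144 − 132 = 12 thirty-second notes, which is a dotted quarter note.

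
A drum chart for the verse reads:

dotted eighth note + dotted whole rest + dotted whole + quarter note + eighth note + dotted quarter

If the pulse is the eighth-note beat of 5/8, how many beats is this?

One eighth-note beat = 2 sixteenth notes.
In sixteenth notes: dotted eighth note = 3; dotted whole rest = 24; dotted whole = 24; quarter note = 4; eighth note = 2; dotted quarter = 6.
Sum: 3 + 24 + 24 + 4 + 2 + 6 = 63.
63 ÷ 2 = 31.5 beats.

31.5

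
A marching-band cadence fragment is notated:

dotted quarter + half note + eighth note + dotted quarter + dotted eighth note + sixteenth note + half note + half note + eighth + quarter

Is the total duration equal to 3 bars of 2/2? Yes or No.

One bar of 2/2 = 16 sixteenth notes, so 3 bars = 48.
Working in sixteenth notes: dotted quarter = 6; half note = 8; eighth note = 2; dotted quarter = 6; dotted eighth note = 3; sixteenth note = 1; half note = 8; half note = 8; eighth = 2; quarter = 4.
Altogether 6 + 8 + 2 + 6 + 3 + 1 + 8 + 8 + 2 + 4 = 48.
48 equals 48, so the answer is Yes.

Yes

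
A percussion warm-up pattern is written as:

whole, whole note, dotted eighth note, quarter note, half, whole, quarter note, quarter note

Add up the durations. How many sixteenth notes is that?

71

Working in sixteenth notes: whole = 16; whole note = 16; dotted eighth note = 3; quarter note = 4; half = 8; whole = 16; quarter note = 4; quarter note = 4.
Adding: 16 + 16 + 3 + 4 + 8 + 16 + 4 + 4 = 71 sixteenth notes.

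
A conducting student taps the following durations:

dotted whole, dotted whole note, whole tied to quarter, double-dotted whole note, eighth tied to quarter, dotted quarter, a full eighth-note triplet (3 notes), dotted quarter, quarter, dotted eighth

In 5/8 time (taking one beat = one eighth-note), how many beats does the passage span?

62.5

One eighth-note beat = 2 sixteenth notes.
Convert each value to sixteenth notes: dotted whole = 24; dotted whole note = 24; whole tied to quarter (whole + quarter) = 20; double-dotted whole note = 28; eighth tied to quarter (eighth + quarter) = 6; dotted quarter = 6; a full eighth-note triplet (3 notes) (three triplet eighths span one quarter) = 4; dotted quarter = 6; quarter = 4; dotted eighth = 3.
Adding: 24 + 24 + 20 + 28 + 6 + 6 + 4 + 6 + 4 + 3 = 125.
125 ÷ 2 = 62.5 beats.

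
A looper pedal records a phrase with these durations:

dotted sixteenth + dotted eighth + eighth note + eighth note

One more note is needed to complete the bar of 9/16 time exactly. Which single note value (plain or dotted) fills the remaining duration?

The bar of 9/16 = 18 thirty-second notes.
Working in thirty-second notes: dotted sixteenth = 3; dotted eighth = 6; eighth note = 4; eighth note = 4.
Altogether 3 + 6 + 4 + 4 = 17.
Remaining: 18 − 17 = 1 thirty-second note, which is a thirty-second note.

thirty-second note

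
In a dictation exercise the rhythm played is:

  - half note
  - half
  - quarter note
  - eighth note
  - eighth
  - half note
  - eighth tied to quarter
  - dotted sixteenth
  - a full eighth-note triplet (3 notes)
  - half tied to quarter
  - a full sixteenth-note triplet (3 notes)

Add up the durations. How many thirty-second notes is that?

Convert each value to thirty-second notes: half note = 16; half = 16; quarter note = 8; eighth note = 4; eighth = 4; half note = 16; eighth tied to quarter (eighth + quarter) = 12; dotted sixteenth = 3; a full eighth-note triplet (3 notes) (three triplet eighths span one quarter) = 8; half tied to quarter (half + quarter) = 24; a full sixteenth-note triplet (3 notes) (three triplet sixteenths span one eighth) = 4.
Total: 16 + 16 + 8 + 4 + 4 + 16 + 12 + 3 + 8 + 24 + 4 = 115 thirty-second notes.

115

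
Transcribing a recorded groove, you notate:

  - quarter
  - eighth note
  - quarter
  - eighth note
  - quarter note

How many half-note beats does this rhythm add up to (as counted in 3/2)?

2

One half-note beat = 4 eighth notes.
Express everything in eighth notes: quarter = 2; eighth note = 1; quarter = 2; eighth note = 1; quarter note = 2.
Altogether 2 + 1 + 2 + 1 + 2 = 8.
8 ÷ 4 = 2 beats.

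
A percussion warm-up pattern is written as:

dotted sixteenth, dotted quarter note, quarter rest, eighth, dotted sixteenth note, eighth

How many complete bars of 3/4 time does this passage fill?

1

One bar of 3/4 = 24 thirty-second notes.
Convert each value to thirty-second notes: dotted sixteenth = 3; dotted quarter note = 12; quarter rest = 8; eighth = 4; dotted sixteenth note = 3; eighth = 4.
Adding: 3 + 12 + 8 + 4 + 3 + 4 = 34.
34 ÷ 24 = 1 complete bar with 10 left over.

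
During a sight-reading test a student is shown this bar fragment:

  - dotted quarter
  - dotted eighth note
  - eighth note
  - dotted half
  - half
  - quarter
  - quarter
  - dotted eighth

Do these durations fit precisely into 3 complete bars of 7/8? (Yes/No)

Yes

One bar of 7/8 = 14 sixteenth notes, so 3 bars = 42.
Each duration in sixteenth notes: dotted quarter = 6; dotted eighth note = 3; eighth note = 2; dotted half = 12; half = 8; quarter = 4; quarter = 4; dotted eighth = 3.
Altogether 6 + 3 + 2 + 12 + 8 + 4 + 4 + 3 = 42.
42 equals 42, so the answer is Yes.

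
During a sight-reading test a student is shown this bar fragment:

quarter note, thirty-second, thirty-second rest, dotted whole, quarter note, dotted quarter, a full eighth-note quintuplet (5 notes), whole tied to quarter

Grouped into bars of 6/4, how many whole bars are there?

One bar of 6/4 = 48 thirty-second notes.
Express everything in thirty-second notes: quarter note = 8; thirty-second = 1; thirty-second rest = 1; dotted whole = 48; quarter note = 8; dotted quarter = 12; a full eighth-note quintuplet (5 notes) (five quintuplet eighths span one half) = 16; whole tied to quarter (whole + quarter) = 40.
Sum: 8 + 1 + 1 + 48 + 8 + 12 + 16 + 40 = 134.
134 ÷ 48 = 2 complete bars with 38 left over.

2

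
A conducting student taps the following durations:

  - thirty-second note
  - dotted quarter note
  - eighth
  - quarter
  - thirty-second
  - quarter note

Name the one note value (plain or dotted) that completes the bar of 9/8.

sixteenth note

The bar of 9/8 = 36 thirty-second notes.
Working in thirty-second notes: thirty-second note = 1; dotted quarter note = 12; eighth = 4; quarter = 8; thirty-second = 1; quarter note = 8.
Altogether 1 + 12 + 4 + 8 + 1 + 8 = 34.
Remaining: 36 − 34 = 2 thirty-second notes, which is a sixteenth note.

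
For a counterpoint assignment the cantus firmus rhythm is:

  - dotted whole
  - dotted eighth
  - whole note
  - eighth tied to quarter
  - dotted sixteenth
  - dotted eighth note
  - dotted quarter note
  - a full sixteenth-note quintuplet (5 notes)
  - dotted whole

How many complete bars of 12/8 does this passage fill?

3

One bar of 12/8 = 48 thirty-second notes.
Convert each value to thirty-second notes: dotted whole = 48; dotted eighth = 6; whole note = 32; eighth tied to quarter (eighth + quarter) = 12; dotted sixteenth = 3; dotted eighth note = 6; dotted quarter note = 12; a full sixteenth-note quintuplet (5 notes) (five quintuplet sixteenths span one quarter) = 8; dotted whole = 48.
Adding: 48 + 6 + 32 + 12 + 3 + 6 + 12 + 8 + 48 = 175.
175 ÷ 48 = 3 complete bars with 31 left over.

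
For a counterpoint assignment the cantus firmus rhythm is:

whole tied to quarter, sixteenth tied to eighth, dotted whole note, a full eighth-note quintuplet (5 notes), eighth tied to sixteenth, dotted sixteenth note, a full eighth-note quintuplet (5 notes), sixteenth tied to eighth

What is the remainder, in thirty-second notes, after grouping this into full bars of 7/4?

29

One bar of 7/4 = 56 thirty-second notes.
Working in thirty-second notes: whole tied to quarter (whole + quarter) = 40; sixteenth tied to eighth (sixteenth + eighth) = 6; dotted whole note = 48; a full eighth-note quintuplet (5 notes) (five quintuplet eighths span one half) = 16; eighth tied to sixteenth (eighth + sixteenth) = 6; dotted sixteenth note = 3; a full eighth-note quintuplet (5 notes) (five quintuplet eighths span one half) = 16; sixteenth tied to eighth (sixteenth + eighth) = 6.
Total: 40 + 6 + 48 + 16 + 6 + 3 + 16 + 6 = 141.
141 ÷ 56 = 2 complete bars with 29 thirty-second notes remaining.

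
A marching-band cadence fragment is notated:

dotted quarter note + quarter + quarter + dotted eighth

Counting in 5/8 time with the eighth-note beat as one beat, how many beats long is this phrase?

8.5

One eighth-note beat = 2 sixteenth notes.
In sixteenth notes: dotted quarter note = 6; quarter = 4; quarter = 4; dotted eighth = 3.
Sum: 6 + 4 + 4 + 3 = 17.
17 ÷ 2 = 8.5 beats.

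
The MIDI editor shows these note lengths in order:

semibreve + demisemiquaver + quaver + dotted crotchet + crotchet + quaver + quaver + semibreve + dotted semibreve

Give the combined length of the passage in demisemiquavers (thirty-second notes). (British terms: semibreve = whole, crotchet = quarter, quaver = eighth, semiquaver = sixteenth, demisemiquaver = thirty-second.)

Working in thirty-second notes: semibreve = 32; demisemiquaver = 1; quaver = 4; dotted crotchet = 12; crotchet = 8; quaver = 4; quaver = 4; semibreve = 32; dotted semibreve = 48.
Total: 32 + 1 + 4 + 12 + 8 + 4 + 4 + 32 + 48 = 145 thirty-second notes.

145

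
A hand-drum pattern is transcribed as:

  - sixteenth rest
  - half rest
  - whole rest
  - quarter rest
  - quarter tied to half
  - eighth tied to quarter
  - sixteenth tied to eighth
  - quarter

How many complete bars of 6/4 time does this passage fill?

One bar of 6/4 = 24 sixteenth notes.
Express everything in sixteenth notes: sixteenth rest = 1; half rest = 8; whole rest = 16; quarter rest = 4; quarter tied to half (quarter + half) = 12; eighth tied to quarter (eighth + quarter) = 6; sixteenth tied to eighth (sixteenth + eighth) = 3; quarter = 4.
Adding: 1 + 8 + 16 + 4 + 12 + 6 + 3 + 4 = 54.
54 ÷ 24 = 2 complete bars with 6 left over.

2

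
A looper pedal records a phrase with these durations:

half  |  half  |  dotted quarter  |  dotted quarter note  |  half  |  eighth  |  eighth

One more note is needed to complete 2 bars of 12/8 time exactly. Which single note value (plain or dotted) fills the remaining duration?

2 bars of 12/8 = 24 eighth notes.
In eighth notes: half = 4; half = 4; dotted quarter = 3; dotted quarter note = 3; half = 4; eighth = 1; eighth = 1.
Total: 4 + 4 + 3 + 3 + 4 + 1 + 1 = 20.
Remaining: 24 − 20 = 4 eighth notes, which is a half note.

half note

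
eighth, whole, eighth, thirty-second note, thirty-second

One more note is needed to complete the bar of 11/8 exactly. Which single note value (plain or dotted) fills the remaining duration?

sixteenth note

The bar of 11/8 = 44 thirty-second notes.
Working in thirty-second notes: eighth = 4; whole = 32; eighth = 4; thirty-second note = 1; thirty-second = 1.
Total: 4 + 32 + 4 + 1 + 1 = 42.
Remaining: 44 − 42 = 2 thirty-second notes, which is a sixteenth note.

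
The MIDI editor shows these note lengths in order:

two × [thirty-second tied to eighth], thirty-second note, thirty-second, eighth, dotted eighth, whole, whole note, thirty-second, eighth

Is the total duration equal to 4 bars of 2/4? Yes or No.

One bar of 2/4 = 16 thirty-second notes, so 4 bars = 64.
Working in thirty-second notes: thirty-second tied to eighth (thirty-second + eighth) = 5; thirty-second tied to eighth (thirty-second + eighth) = 5; thirty-second note = 1; thirty-second = 1; eighth = 4; dotted eighth = 6; whole = 32; whole note = 32; thirty-second = 1; eighth = 4.
Altogether 5 + 5 + 1 + 1 + 4 + 6 + 32 + 32 + 1 + 4 = 91.
91 exceeds 64, so the answer is No.

No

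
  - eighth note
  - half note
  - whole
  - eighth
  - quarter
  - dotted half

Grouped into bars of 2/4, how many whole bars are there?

One bar of 2/4 = 4 eighth notes.
Each duration in eighth notes: eighth note = 1; half note = 4; whole = 8; eighth = 1; quarter = 2; dotted half = 6.
Altogether 1 + 4 + 8 + 1 + 2 + 6 = 22.
22 ÷ 4 = 5 complete bars with 2 left over.

5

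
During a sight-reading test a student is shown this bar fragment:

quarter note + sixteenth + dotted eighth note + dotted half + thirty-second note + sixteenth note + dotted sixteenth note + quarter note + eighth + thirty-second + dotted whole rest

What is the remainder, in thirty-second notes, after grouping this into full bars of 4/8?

11

One bar of 4/8 = 16 thirty-second notes.
Each duration in thirty-second notes: quarter note = 8; sixteenth = 2; dotted eighth note = 6; dotted half = 24; thirty-second note = 1; sixteenth note = 2; dotted sixteenth note = 3; quarter note = 8; eighth = 4; thirty-second = 1; dotted whole rest = 48.
Adding: 8 + 2 + 6 + 24 + 1 + 2 + 3 + 8 + 4 + 1 + 48 = 107.
107 ÷ 16 = 6 complete bars with 11 thirty-second notes remaining.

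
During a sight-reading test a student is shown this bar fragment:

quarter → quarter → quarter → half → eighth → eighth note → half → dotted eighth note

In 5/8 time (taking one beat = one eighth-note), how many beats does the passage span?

17.5

One eighth-note beat = 2 sixteenth notes.
Each duration in sixteenth notes: quarter = 4; quarter = 4; quarter = 4; half = 8; eighth = 2; eighth note = 2; half = 8; dotted eighth note = 3.
Adding: 4 + 4 + 4 + 8 + 2 + 2 + 8 + 3 = 35.
35 ÷ 2 = 17.5 beats.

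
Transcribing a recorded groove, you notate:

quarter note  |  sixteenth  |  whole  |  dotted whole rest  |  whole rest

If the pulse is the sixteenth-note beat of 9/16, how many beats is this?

One sixteenth-note beat = 2 thirty-second notes.
Working in thirty-second notes: quarter note = 8; sixteenth = 2; whole = 32; dotted whole rest = 48; whole rest = 32.
Altogether 8 + 2 + 32 + 48 + 32 = 122.
122 ÷ 2 = 61 beats.

61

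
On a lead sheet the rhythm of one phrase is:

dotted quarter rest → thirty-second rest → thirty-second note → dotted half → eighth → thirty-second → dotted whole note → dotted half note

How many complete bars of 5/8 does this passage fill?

One bar of 5/8 = 20 thirty-second notes.
In thirty-second notes: dotted quarter rest = 12; thirty-second rest = 1; thirty-second note = 1; dotted half = 24; eighth = 4; thirty-second = 1; dotted whole note = 48; dotted half note = 24.
Adding: 12 + 1 + 1 + 24 + 4 + 1 + 48 + 24 = 115.
115 ÷ 20 = 5 complete bars with 15 left over.

5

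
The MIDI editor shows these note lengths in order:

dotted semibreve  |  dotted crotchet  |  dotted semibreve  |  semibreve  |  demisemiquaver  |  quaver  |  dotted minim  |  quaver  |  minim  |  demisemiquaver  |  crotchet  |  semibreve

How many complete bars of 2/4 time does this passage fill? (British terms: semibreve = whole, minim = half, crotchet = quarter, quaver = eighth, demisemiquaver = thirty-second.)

One bar of 2/4 = 16 thirty-second notes.
Working in thirty-second notes: dotted semibreve = 48; dotted crotchet = 12; dotted semibreve = 48; semibreve = 32; demisemiquaver = 1; quaver = 4; dotted minim = 24; quaver = 4; minim = 16; demisemiquaver = 1; crotchet = 8; semibreve = 32.
Altogether 48 + 12 + 48 + 32 + 1 + 4 + 24 + 4 + 16 + 1 + 8 + 32 = 230.
230 ÷ 16 = 14 complete bars with 6 left over.

14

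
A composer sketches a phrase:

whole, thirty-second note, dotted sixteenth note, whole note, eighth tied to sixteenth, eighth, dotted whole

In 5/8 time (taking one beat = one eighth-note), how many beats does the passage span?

31.5

One eighth-note beat = 4 thirty-second notes.
In thirty-second notes: whole = 32; thirty-second note = 1; dotted sixteenth note = 3; whole note = 32; eighth tied to sixteenth (eighth + sixteenth) = 6; eighth = 4; dotted whole = 48.
Total: 32 + 1 + 3 + 32 + 6 + 4 + 48 = 126.
126 ÷ 4 = 31.5 beats.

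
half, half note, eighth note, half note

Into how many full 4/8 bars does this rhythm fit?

One bar of 4/8 = 4 eighth notes.
Express everything in eighth notes: half = 4; half note = 4; eighth note = 1; half note = 4.
Adding: 4 + 4 + 1 + 4 = 13.
13 ÷ 4 = 3 complete bars with 1 left over.

3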